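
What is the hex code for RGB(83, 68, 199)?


R = 83 → 53 (hex)
G = 68 → 44 (hex)
B = 199 → C7 (hex)
Hex = #5344C7


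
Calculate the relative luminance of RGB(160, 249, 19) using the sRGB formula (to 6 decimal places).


Linearize each channel (sRGB transfer function): c = v/255; c_lin = c/12.92 if c ≤ 0.04045, else ((c+0.055)/1.055)^2.4
  R: 160/255 ≈ 0.627451 > 0.04045 → ((0.627451+0.055)/1.055)^2.4 ≈ 0.351533
  G: 249/255 ≈ 0.976471 > 0.04045 → ((0.976471+0.055)/1.055)^2.4 ≈ 0.947307
  B: 19/255 ≈ 0.074510 > 0.04045 → ((0.074510+0.055)/1.055)^2.4 ≈ 0.006512
R_lin = 0.351533, G_lin = 0.947307, B_lin = 0.006512
L = 0.2126×R + 0.7152×G + 0.0722×B
L = 0.2126×0.351533 + 0.7152×0.947307 + 0.0722×0.006512
L ≈ 0.752720


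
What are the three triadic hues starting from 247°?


Triadic: equally spaced at 120° intervals
H1 = 247°
H2 = (247 + 120) mod 360 = 7°
H3 = (247 + 240) mod 360 = 127°
Triadic = 247°, 7°, 127°


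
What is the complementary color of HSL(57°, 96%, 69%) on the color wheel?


Complement = opposite side of color wheel = hue + 180°
H' = (57 + 180) mod 360 = 237°
S and L unchanged.
= HSL(237°, 96%, 69%)


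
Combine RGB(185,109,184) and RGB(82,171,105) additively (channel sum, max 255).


Additive: each channel = min(255, C₁+C₂)
R: 185+82 = 267 → 255
G: 109+171 = 280 → 255
B: 184+105 = 289 → 255
= RGB(255, 255, 255)


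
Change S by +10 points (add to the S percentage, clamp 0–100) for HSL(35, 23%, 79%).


Original S = 23%
Adjustment = +10 percentage points
New S = 23 + (10) = 33
Clamp to [0, 100] → 33
= HSL(35°, 33%, 79%)


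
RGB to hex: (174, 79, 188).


R = 174 → AE (hex)
G = 79 → 4F (hex)
B = 188 → BC (hex)
Hex = #AE4FBC


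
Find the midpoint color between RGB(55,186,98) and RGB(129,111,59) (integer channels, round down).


Midpoint: each channel = ⌊(C₁+C₂)/2⌋
R: ⌊(55+129)/2⌋ = 92
G: ⌊(186+111)/2⌋ = 148
B: ⌊(98+59)/2⌋ = 78
= RGB(92, 148, 78)


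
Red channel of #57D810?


Color: #57D810
R = 57 = 87
G = D8 = 216
B = 10 = 16
Red = 87


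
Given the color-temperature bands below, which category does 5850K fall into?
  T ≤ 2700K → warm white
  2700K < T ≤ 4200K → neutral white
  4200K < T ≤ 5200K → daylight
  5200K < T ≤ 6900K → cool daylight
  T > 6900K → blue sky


Temperature: 5850K
5200K < 5850K ≤ 6900K → cool daylight
Classification: cool daylight


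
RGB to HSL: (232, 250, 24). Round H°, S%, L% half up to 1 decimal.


Normalize: R'=232/255≈0.9098, G'=250/255≈0.9804, B'=24/255≈0.0941
Max=250/255, Min=24/255, Δ=Max-Min=226/255
L = (Max+Min)/2 = (250+24)/510 = 274/510 = 0.53725… → L = 53.7%
L > 0.5 → S = Δ/(2-Max-Min) = 226/(510-250-24) = 226/236 = 0.95762… → S = 95.8%
(the 1/255 factors cancel in S and H, so raw channel differences can be used)
Max is G' → H = 60 × ((B-R)/Δ + 2) = 60 × ((24-232)/226 + 2)
  -208/226 + 2 = -0.9203… + 2 = 1.0796…
  H = 60 × 1.0796… = 64.778…° → H = 64.8°
= HSL(64.8°, 95.8%, 53.7%)


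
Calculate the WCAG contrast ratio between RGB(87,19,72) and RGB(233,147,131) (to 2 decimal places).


Linearize each sRGB channel c=v/255: c/12.92 if c ≤ 0.04045 else ((c+0.055)/1.055)^2.4
L = 0.2126×R_lin + 0.7152×G_lin + 0.0722×B_lin
Color 1 (87,19,72):
  R=87: 87/255≈0.3412 > 0.04045 → ((0.3412+0.055)/1.055)^2.4 ≈ 0.09531
  G=19: 19/255≈0.0745 > 0.04045 → ((0.0745+0.055)/1.055)^2.4 ≈ 0.00651
  B=72: 72/255≈0.2824 > 0.04045 → ((0.2824+0.055)/1.055)^2.4 ≈ 0.06480
  L1 = 0.2126×0.09531 + 0.7152×0.00651 + 0.0722×0.06480 ≈ 0.02960
Color 2 (233,147,131):
  R=233: 233/255≈0.9137 > 0.04045 → ((0.9137+0.055)/1.055)^2.4 ≈ 0.81485
  G=147: 147/255≈0.5765 > 0.04045 → ((0.5765+0.055)/1.055)^2.4 ≈ 0.29177
  B=131: 131/255≈0.5137 > 0.04045 → ((0.5137+0.055)/1.055)^2.4 ≈ 0.22697
  L2 = 0.2126×0.81485 + 0.7152×0.29177 + 0.0722×0.22697 ≈ 0.39830
Lighter = 0.39830, Darker = 0.02960
Ratio = (L_lighter + 0.05) / (L_darker + 0.05)
Ratio = (0.39830 + 0.05) / (0.02960 + 0.05) = 0.44830 / 0.07960 ≈ 5.6320
Ratio ≈ 5.63:1


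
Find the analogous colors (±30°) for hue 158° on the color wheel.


Base hue: 158°
Left analog: (158 - 30) mod 360 = 128°
Right analog: (158 + 30) mod 360 = 188°
Analogous hues = 128° and 188°


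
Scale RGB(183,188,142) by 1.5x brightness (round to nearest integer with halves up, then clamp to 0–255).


Multiply each channel by 1.5, round half up, clamp to [0, 255]
R: 183×1.5 = 274.5 → round → 275 → clamp → 255
G: 188×1.5 = 282 → clamp → 255
B: 142×1.5 = 213
= RGB(255, 255, 213)


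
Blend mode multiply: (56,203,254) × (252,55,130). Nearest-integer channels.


Multiply: C = A×B/255, rounded to nearest integer
R: 56×252/255 = 14112/255 ≈ 55.341 → 55
G: 203×55/255 = 11165/255 ≈ 43.784 → 44
B: 254×130/255 = 33020/255 ≈ 129.490 → 129
= RGB(55, 44, 129)


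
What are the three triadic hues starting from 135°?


Triadic: equally spaced at 120° intervals
H1 = 135°
H2 = (135 + 120) mod 360 = 255°
H3 = (135 + 240) mod 360 = 15°
Triadic = 135°, 255°, 15°


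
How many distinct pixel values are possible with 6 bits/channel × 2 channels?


Total bits = 6 bits/channel × 2 channels = 12 bits
Distinct pixel values = 2^12
= 4,096 pixel values


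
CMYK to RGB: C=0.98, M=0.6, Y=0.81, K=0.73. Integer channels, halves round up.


R = 255 × (1-C) × (1-K) = 255 × 0.02 × 0.27 = 1.377 → 1
G = 255 × (1-M) × (1-K) = 255 × 0.40 × 0.27 = 27.54 → 28
B = 255 × (1-Y) × (1-K) = 255 × 0.19 × 0.27 = 13.0815 → 13
= RGB(1, 28, 13)


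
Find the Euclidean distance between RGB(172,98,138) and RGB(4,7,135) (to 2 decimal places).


d = √[(R₁-R₂)² + (G₁-G₂)² + (B₁-B₂)²]
d = √[(172-4)² + (98-7)² + (138-135)²]
d = √[28224 + 8281 + 9]
d = √36514
d ≈ 191.09


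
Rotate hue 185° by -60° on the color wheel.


New hue = (H + rotation) mod 360
New hue = (185 -60) mod 360
= 125 mod 360
= 125°


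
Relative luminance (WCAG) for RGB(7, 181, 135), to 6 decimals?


Linearize each channel (sRGB transfer function): c = v/255; c_lin = c/12.92 if c ≤ 0.04045, else ((c+0.055)/1.055)^2.4
  R: 7/255 ≈ 0.027451 ≤ 0.04045 → 0.027451/12.92 ≈ 0.002125
  G: 181/255 ≈ 0.709804 > 0.04045 → ((0.709804+0.055)/1.055)^2.4 ≈ 0.462077
  B: 135/255 ≈ 0.529412 > 0.04045 → ((0.529412+0.055)/1.055)^2.4 ≈ 0.242281
R_lin = 0.002125, G_lin = 0.462077, B_lin = 0.242281
L = 0.2126×R + 0.7152×G + 0.0722×B
L = 0.2126×0.002125 + 0.7152×0.462077 + 0.0722×0.242281
L ≈ 0.348422


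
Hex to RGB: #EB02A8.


EB → 235 (R)
02 → 2 (G)
A8 → 168 (B)
= RGB(235, 2, 168)


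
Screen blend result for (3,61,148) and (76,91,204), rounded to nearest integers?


Screen: C = 255 - (255-A)×(255-B)/255, rounded to nearest integer
R: 255 - (255-3)×(255-76)/255 = 255 - 45108/255 ≈ 255 - 176.894 = 78.106 → 78
G: 255 - (255-61)×(255-91)/255 = 255 - 31816/255 ≈ 255 - 124.769 = 130.231 → 130
B: 255 - (255-148)×(255-204)/255 = 255 - 5457/255 ≈ 255 - 21.400 = 233.600 → 234
= RGB(78, 130, 234)


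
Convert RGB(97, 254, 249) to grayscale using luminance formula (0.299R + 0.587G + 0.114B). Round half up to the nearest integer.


Gray = 0.299×R + 0.587×G + 0.114×B
Gray = 0.299×97 + 0.587×254 + 0.114×249
Gray = 29.003 + 149.098 + 28.386
Gray = 206.487 → round half up → 206
Gray = 206


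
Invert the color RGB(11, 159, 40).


Invert: (255-R, 255-G, 255-B)
R: 255-11 = 244
G: 255-159 = 96
B: 255-40 = 215
= RGB(244, 96, 215)


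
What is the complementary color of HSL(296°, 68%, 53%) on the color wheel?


Complement = opposite side of color wheel = hue + 180°
H' = (296 + 180) mod 360 = 116°
S and L unchanged.
= HSL(116°, 68%, 53%)


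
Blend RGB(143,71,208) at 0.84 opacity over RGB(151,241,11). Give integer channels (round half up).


C = α×F + (1-α)×B, with 1-α = 0.16
R: 0.84×143 + 0.16×151 = 120.12 + 24.16 = 144.28 → 144
G: 0.84×71 + 0.16×241 = 59.64 + 38.56 = 98.20 → 98
B: 0.84×208 + 0.16×11 = 174.72 + 1.76 = 176.48 → 176
= RGB(144, 98, 176)


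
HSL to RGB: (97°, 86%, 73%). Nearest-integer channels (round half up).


H=97°, S=0.86, L=0.73
C = (1-|2L-1|)×S = (1-|0.46|)×0.86 = 0.4644
H' = H/60 = 97/60 ≈ 1.6167; X = C×(1-|H' mod 2 - 1|) = 0.17802
m = L - C/2 = 0.73 - 0.2322 = 0.4978
Sector ⌊H'⌋ = 1 → (R',G',B') = (0.17802, 0.4644, 0.0)
RGB = ((R'+m)×255, (G'+m)×255, (B'+m)×255) = (172.3341, 245.361, 126.939)
Round half up → RGB(172, 245, 127)


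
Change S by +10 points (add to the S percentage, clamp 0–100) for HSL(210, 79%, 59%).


Original S = 79%
Adjustment = +10 percentage points
New S = 79 + (10) = 89
Clamp to [0, 100] → 89
= HSL(210°, 89%, 59%)


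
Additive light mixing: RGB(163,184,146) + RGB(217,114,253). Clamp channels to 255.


Additive: each channel = min(255, C₁+C₂)
R: 163+217 = 380 → 255
G: 184+114 = 298 → 255
B: 146+253 = 399 → 255
= RGB(255, 255, 255)


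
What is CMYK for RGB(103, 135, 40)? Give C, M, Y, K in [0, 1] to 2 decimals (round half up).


R'=103/255≈0.4039, G'=135/255≈0.5294, B'=40/255≈0.1569
K = 1 - max(R',G',B') = 1 - 135/255 = 120/255 = 0.47058… → 0.47
(1-R'-K)/(1-K) simplifies to (max-R)/max with max = 135:
C = (135-103)/135 = 32/135 = 0.23703… → 0.24
M = (135-135)/135 = 0/135 = 0 → 0.00
Y = (135-40)/135 = 95/135 = 0.70370… → 0.70
= CMYK(0.24, 0.00, 0.70, 0.47)


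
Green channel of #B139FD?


Color: #B139FD
R = B1 = 177
G = 39 = 57
B = FD = 253
Green = 57


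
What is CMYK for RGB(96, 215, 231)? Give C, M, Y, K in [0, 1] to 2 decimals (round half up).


R'=96/255≈0.3765, G'=215/255≈0.8431, B'=231/255≈0.9059
K = 1 - max(R',G',B') = 1 - 231/255 = 24/255 = 0.09411… → 0.09
(1-R'-K)/(1-K) simplifies to (max-R)/max with max = 231:
C = (231-96)/231 = 135/231 = 0.58441… → 0.58
M = (231-215)/231 = 16/231 = 0.06926… → 0.07
Y = (231-231)/231 = 0/231 = 0 → 0.00
= CMYK(0.58, 0.07, 0.00, 0.09)


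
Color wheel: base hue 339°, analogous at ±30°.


Base hue: 339°
Left analog: (339 - 30) mod 360 = 309°
Right analog: (339 + 30) mod 360 = 9°
Analogous hues = 309° and 9°


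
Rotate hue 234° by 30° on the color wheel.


New hue = (H + rotation) mod 360
New hue = (234 + 30) mod 360
= 264 mod 360
= 264°


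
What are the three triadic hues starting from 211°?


Triadic: equally spaced at 120° intervals
H1 = 211°
H2 = (211 + 120) mod 360 = 331°
H3 = (211 + 240) mod 360 = 91°
Triadic = 211°, 331°, 91°


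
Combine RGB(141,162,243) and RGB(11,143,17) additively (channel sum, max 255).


Additive: each channel = min(255, C₁+C₂)
R: 141+11 = 152 → 152
G: 162+143 = 305 → 255
B: 243+17 = 260 → 255
= RGB(152, 255, 255)


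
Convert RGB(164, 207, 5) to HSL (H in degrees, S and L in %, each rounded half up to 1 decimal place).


Normalize: R'=164/255≈0.6431, G'=207/255≈0.8118, B'=5/255≈0.0196
Max=207/255, Min=5/255, Δ=Max-Min=202/255
L = (Max+Min)/2 = (207+5)/510 = 212/510 = 0.41568… → L = 41.6%
L ≤ 0.5 → S = Δ/(Max+Min) = 202/(207+5) = 202/212 = 0.95283… → S = 95.3%
(the 1/255 factors cancel in S and H, so raw channel differences can be used)
Max is G' → H = 60 × ((B-R)/Δ + 2) = 60 × ((5-164)/202 + 2)
  -159/202 + 2 = -0.7871… + 2 = 1.2128…
  H = 60 × 1.2128… = 72.772…° → H = 72.8°
= HSL(72.8°, 95.3%, 41.6%)


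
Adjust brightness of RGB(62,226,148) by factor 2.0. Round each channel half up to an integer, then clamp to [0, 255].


Multiply each channel by 2.0, round half up, clamp to [0, 255]
R: 62×2.0 = 124
G: 226×2.0 = 452 → clamp → 255
B: 148×2.0 = 296 → clamp → 255
= RGB(124, 255, 255)


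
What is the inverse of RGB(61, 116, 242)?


Invert: (255-R, 255-G, 255-B)
R: 255-61 = 194
G: 255-116 = 139
B: 255-242 = 13
= RGB(194, 139, 13)


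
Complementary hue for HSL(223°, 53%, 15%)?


Complement = opposite side of color wheel = hue + 180°
H' = (223 + 180) mod 360 = 43°
S and L unchanged.
= HSL(43°, 53%, 15%)


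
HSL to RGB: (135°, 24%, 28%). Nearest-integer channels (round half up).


H=135°, S=0.24, L=0.28
C = (1-|2L-1|)×S = (1-|-0.44|)×0.24 = 0.1344
H' = H/60 = 135/60 ≈ 2.2500; X = C×(1-|H' mod 2 - 1|) = 0.0336
m = L - C/2 = 0.28 - 0.0672 = 0.2128
Sector ⌊H'⌋ = 2 → (R',G',B') = (0.0, 0.1344, 0.0336)
RGB = ((R'+m)×255, (G'+m)×255, (B'+m)×255) = (54.264, 88.536, 62.832)
Round half up → RGB(54, 89, 63)


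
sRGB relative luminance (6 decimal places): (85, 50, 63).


Linearize each channel (sRGB transfer function): c = v/255; c_lin = c/12.92 if c ≤ 0.04045, else ((c+0.055)/1.055)^2.4
  R: 85/255 ≈ 0.333333 > 0.04045 → ((0.333333+0.055)/1.055)^2.4 ≈ 0.090842
  G: 50/255 ≈ 0.196078 > 0.04045 → ((0.196078+0.055)/1.055)^2.4 ≈ 0.031896
  B: 63/255 ≈ 0.247059 > 0.04045 → ((0.247059+0.055)/1.055)^2.4 ≈ 0.049707
R_lin = 0.090842, G_lin = 0.031896, B_lin = 0.049707
L = 0.2126×R + 0.7152×G + 0.0722×B
L = 0.2126×0.090842 + 0.7152×0.031896 + 0.0722×0.049707
L ≈ 0.045714


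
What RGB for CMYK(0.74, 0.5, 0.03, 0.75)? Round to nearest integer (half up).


R = 255 × (1-C) × (1-K) = 255 × 0.26 × 0.25 = 16.575 → 17
G = 255 × (1-M) × (1-K) = 255 × 0.50 × 0.25 = 31.875 → 32
B = 255 × (1-Y) × (1-K) = 255 × 0.97 × 0.25 = 61.8375 → 62
= RGB(17, 32, 62)


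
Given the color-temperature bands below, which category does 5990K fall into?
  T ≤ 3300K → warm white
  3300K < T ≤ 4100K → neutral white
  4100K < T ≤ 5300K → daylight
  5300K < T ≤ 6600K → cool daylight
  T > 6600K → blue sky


Temperature: 5990K
5300K < 5990K ≤ 6600K → cool daylight
Classification: cool daylight


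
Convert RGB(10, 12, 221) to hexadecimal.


R = 10 → 0A (hex)
G = 12 → 0C (hex)
B = 221 → DD (hex)
Hex = #0A0CDD


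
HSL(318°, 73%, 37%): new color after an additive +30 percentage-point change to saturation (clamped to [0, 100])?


Original S = 73%
Adjustment = +30 percentage points
New S = 73 + (30) = 103
Clamp to [0, 100] → 100
= HSL(318°, 100%, 37%)


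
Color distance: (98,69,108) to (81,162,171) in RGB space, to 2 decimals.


d = √[(R₁-R₂)² + (G₁-G₂)² + (B₁-B₂)²]
d = √[(98-81)² + (69-162)² + (108-171)²]
d = √[289 + 8649 + 3969]
d = √12907
d ≈ 113.61


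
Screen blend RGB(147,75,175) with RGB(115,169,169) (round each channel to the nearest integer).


Screen: C = 255 - (255-A)×(255-B)/255, rounded to nearest integer
R: 255 - (255-147)×(255-115)/255 = 255 - 15120/255 ≈ 255 - 59.294 = 195.706 → 196
G: 255 - (255-75)×(255-169)/255 = 255 - 15480/255 ≈ 255 - 60.706 = 194.294 → 194
B: 255 - (255-175)×(255-169)/255 = 255 - 6880/255 ≈ 255 - 26.980 = 228.020 → 228
= RGB(196, 194, 228)


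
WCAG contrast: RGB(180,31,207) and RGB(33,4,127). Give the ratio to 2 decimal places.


Linearize each sRGB channel c=v/255: c/12.92 if c ≤ 0.04045 else ((c+0.055)/1.055)^2.4
L = 0.2126×R_lin + 0.7152×G_lin + 0.0722×B_lin
Color 1 (180,31,207):
  R=180: 180/255≈0.7059 > 0.04045 → ((0.7059+0.055)/1.055)^2.4 ≈ 0.45641
  G=31: 31/255≈0.1216 > 0.04045 → ((0.1216+0.055)/1.055)^2.4 ≈ 0.01370
  B=207: 207/255≈0.8118 > 0.04045 → ((0.8118+0.055)/1.055)^2.4 ≈ 0.62396
  L1 = 0.2126×0.45641 + 0.7152×0.01370 + 0.0722×0.62396 ≈ 0.15188
Color 2 (33,4,127):
  R=33: 33/255≈0.1294 > 0.04045 → ((0.1294+0.055)/1.055)^2.4 ≈ 0.01521
  G=4: 4/255≈0.0157 ≤ 0.04045 → 0.0157/12.92 ≈ 0.00121
  B=127: 127/255≈0.4980 > 0.04045 → ((0.4980+0.055)/1.055)^2.4 ≈ 0.21223
  L2 = 0.2126×0.01521 + 0.7152×0.00121 + 0.0722×0.21223 ≈ 0.01942
Lighter = 0.15188, Darker = 0.01942
Ratio = (L_lighter + 0.05) / (L_darker + 0.05)
Ratio = (0.15188 + 0.05) / (0.01942 + 0.05) = 0.20188 / 0.06942 ≈ 2.9079
Ratio ≈ 2.91:1


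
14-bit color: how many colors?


Colors = 2^bits = 2^14
= 16,384 colors


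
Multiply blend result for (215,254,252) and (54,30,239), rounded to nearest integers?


Multiply: C = A×B/255, rounded to nearest integer
R: 215×54/255 = 11610/255 ≈ 45.529 → 46
G: 254×30/255 = 7620/255 ≈ 29.882 → 30
B: 252×239/255 = 60228/255 ≈ 236.188 → 236
= RGB(46, 30, 236)


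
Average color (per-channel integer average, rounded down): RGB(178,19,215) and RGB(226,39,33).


Midpoint: each channel = ⌊(C₁+C₂)/2⌋
R: ⌊(178+226)/2⌋ = 202
G: ⌊(19+39)/2⌋ = 29
B: ⌊(215+33)/2⌋ = 124
= RGB(202, 29, 124)


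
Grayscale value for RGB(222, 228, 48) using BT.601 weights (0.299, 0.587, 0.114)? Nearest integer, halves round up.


Gray = 0.299×R + 0.587×G + 0.114×B
Gray = 0.299×222 + 0.587×228 + 0.114×48
Gray = 66.378 + 133.836 + 5.472
Gray = 205.686 → round half up → 206
Gray = 206


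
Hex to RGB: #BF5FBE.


BF → 191 (R)
5F → 95 (G)
BE → 190 (B)
= RGB(191, 95, 190)


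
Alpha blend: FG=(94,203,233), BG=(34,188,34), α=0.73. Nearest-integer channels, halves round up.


C = α×F + (1-α)×B, with 1-α = 0.27
R: 0.73×94 + 0.27×34 = 68.62 + 9.18 = 77.80 → 78
G: 0.73×203 + 0.27×188 = 148.19 + 50.76 = 198.95 → 199
B: 0.73×233 + 0.27×34 = 170.09 + 9.18 = 179.27 → 179
= RGB(78, 199, 179)


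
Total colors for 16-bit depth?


Colors = 2^bits = 2^16
= 65,536 colors


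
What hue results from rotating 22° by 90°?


New hue = (H + rotation) mod 360
New hue = (22 + 90) mod 360
= 112 mod 360
= 112°


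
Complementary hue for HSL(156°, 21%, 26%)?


Complement = opposite side of color wheel = hue + 180°
H' = (156 + 180) mod 360 = 336°
S and L unchanged.
= HSL(336°, 21%, 26%)


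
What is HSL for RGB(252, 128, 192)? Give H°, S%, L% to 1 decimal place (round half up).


Normalize: R'=252/255≈0.9882, G'=128/255≈0.5020, B'=192/255≈0.7529
Max=252/255, Min=128/255, Δ=Max-Min=124/255
L = (Max+Min)/2 = (252+128)/510 = 380/510 = 0.74509… → L = 74.5%
L > 0.5 → S = Δ/(2-Max-Min) = 124/(510-252-128) = 124/130 = 0.95384… → S = 95.4%
(the 1/255 factors cancel in S and H, so raw channel differences can be used)
Max is R' → H = 60 × (((G-B)/Δ) mod 6) = 60 × (((128-192)/124) mod 6)
  (-64)/124 = -0.5161…; negative, so add 6 → 5.4838…
  H = 60 × 5.4838… = 329.032…° → H = 329.0°
= HSL(329.0°, 95.4%, 74.5%)


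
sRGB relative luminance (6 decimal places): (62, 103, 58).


Linearize each channel (sRGB transfer function): c = v/255; c_lin = c/12.92 if c ≤ 0.04045, else ((c+0.055)/1.055)^2.4
  R: 62/255 ≈ 0.243137 > 0.04045 → ((0.243137+0.055)/1.055)^2.4 ≈ 0.048172
  G: 103/255 ≈ 0.403922 > 0.04045 → ((0.403922+0.055)/1.055)^2.4 ≈ 0.135633
  B: 58/255 ≈ 0.227451 > 0.04045 → ((0.227451+0.055)/1.055)^2.4 ≈ 0.042311
R_lin = 0.048172, G_lin = 0.135633, B_lin = 0.042311
L = 0.2126×R + 0.7152×G + 0.0722×B
L = 0.2126×0.048172 + 0.7152×0.135633 + 0.0722×0.042311
L ≈ 0.110301


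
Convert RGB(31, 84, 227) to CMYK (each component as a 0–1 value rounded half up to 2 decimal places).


R'=31/255≈0.1216, G'=84/255≈0.3294, B'=227/255≈0.8902
K = 1 - max(R',G',B') = 1 - 227/255 = 28/255 = 0.10980… → 0.11
(1-R'-K)/(1-K) simplifies to (max-R)/max with max = 227:
C = (227-31)/227 = 196/227 = 0.86343… → 0.86
M = (227-84)/227 = 143/227 = 0.62995… → 0.63
Y = (227-227)/227 = 0/227 = 0 → 0.00
= CMYK(0.86, 0.63, 0.00, 0.11)


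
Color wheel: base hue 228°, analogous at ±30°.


Base hue: 228°
Left analog: (228 - 30) mod 360 = 198°
Right analog: (228 + 30) mod 360 = 258°
Analogous hues = 198° and 258°


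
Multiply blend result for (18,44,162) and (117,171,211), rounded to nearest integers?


Multiply: C = A×B/255, rounded to nearest integer
R: 18×117/255 = 2106/255 ≈ 8.259 → 8
G: 44×171/255 = 7524/255 ≈ 29.506 → 30
B: 162×211/255 = 34182/255 ≈ 134.047 → 134
= RGB(8, 30, 134)


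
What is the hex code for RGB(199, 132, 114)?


R = 199 → C7 (hex)
G = 132 → 84 (hex)
B = 114 → 72 (hex)
Hex = #C78472


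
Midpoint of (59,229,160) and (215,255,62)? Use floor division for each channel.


Midpoint: each channel = ⌊(C₁+C₂)/2⌋
R: ⌊(59+215)/2⌋ = 137
G: ⌊(229+255)/2⌋ = 242
B: ⌊(160+62)/2⌋ = 111
= RGB(137, 242, 111)


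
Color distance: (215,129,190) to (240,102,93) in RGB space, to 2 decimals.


d = √[(R₁-R₂)² + (G₁-G₂)² + (B₁-B₂)²]
d = √[(215-240)² + (129-102)² + (190-93)²]
d = √[625 + 729 + 9409]
d = √10763
d ≈ 103.74


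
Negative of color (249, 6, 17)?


Invert: (255-R, 255-G, 255-B)
R: 255-249 = 6
G: 255-6 = 249
B: 255-17 = 238
= RGB(6, 249, 238)


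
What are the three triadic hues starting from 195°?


Triadic: equally spaced at 120° intervals
H1 = 195°
H2 = (195 + 120) mod 360 = 315°
H3 = (195 + 240) mod 360 = 75°
Triadic = 195°, 315°, 75°


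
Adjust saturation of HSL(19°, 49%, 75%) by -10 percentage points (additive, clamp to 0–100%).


Original S = 49%
Adjustment = -10 percentage points
New S = 49 + (-10) = 39
Clamp to [0, 100] → 39
= HSL(19°, 39%, 75%)


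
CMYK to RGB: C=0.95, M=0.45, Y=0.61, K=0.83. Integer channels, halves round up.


R = 255 × (1-C) × (1-K) = 255 × 0.05 × 0.17 = 2.1675 → 2
G = 255 × (1-M) × (1-K) = 255 × 0.55 × 0.17 = 23.8425 → 24
B = 255 × (1-Y) × (1-K) = 255 × 0.39 × 0.17 = 16.9065 → 17
= RGB(2, 24, 17)


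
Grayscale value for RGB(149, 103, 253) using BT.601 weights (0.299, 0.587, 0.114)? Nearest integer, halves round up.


Gray = 0.299×R + 0.587×G + 0.114×B
Gray = 0.299×149 + 0.587×103 + 0.114×253
Gray = 44.551 + 60.461 + 28.842
Gray = 133.854 → round half up → 134
Gray = 134


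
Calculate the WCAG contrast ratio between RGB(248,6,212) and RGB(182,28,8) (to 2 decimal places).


Linearize each sRGB channel c=v/255: c/12.92 if c ≤ 0.04045 else ((c+0.055)/1.055)^2.4
L = 0.2126×R_lin + 0.7152×G_lin + 0.0722×B_lin
Color 1 (248,6,212):
  R=248: 248/255≈0.9725 > 0.04045 → ((0.9725+0.055)/1.055)^2.4 ≈ 0.93869
  G=6: 6/255≈0.0235 ≤ 0.04045 → 0.0235/12.92 ≈ 0.00182
  B=212: 212/255≈0.8314 > 0.04045 → ((0.8314+0.055)/1.055)^2.4 ≈ 0.65837
  L1 = 0.2126×0.93869 + 0.7152×0.00182 + 0.0722×0.65837 ≈ 0.24840
Color 2 (182,28,8):
  R=182: 182/255≈0.7137 > 0.04045 → ((0.7137+0.055)/1.055)^2.4 ≈ 0.46778
  G=28: 28/255≈0.1098 > 0.04045 → ((0.1098+0.055)/1.055)^2.4 ≈ 0.01161
  B=8: 8/255≈0.0314 ≤ 0.04045 → 0.0314/12.92 ≈ 0.00243
  L2 = 0.2126×0.46778 + 0.7152×0.01161 + 0.0722×0.00243 ≈ 0.10793
Lighter = 0.24840, Darker = 0.10793
Ratio = (L_lighter + 0.05) / (L_darker + 0.05)
Ratio = (0.24840 + 0.05) / (0.10793 + 0.05) = 0.29840 / 0.15793 ≈ 1.8894
Ratio ≈ 1.89:1


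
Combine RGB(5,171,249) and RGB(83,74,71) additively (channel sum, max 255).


Additive: each channel = min(255, C₁+C₂)
R: 5+83 = 88 → 88
G: 171+74 = 245 → 245
B: 249+71 = 320 → 255
= RGB(88, 245, 255)


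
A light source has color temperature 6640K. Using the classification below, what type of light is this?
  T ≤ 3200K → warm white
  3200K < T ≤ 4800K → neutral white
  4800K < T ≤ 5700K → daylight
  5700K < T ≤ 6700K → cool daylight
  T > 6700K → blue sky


Temperature: 6640K
5700K < 6640K ≤ 6700K → cool daylight
Classification: cool daylight


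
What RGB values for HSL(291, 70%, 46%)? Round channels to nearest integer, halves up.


H=291°, S=0.70, L=0.46
C = (1-|2L-1|)×S = (1-|-0.08|)×0.70 = 0.644
H' = H/60 = 291/60 ≈ 4.8500; X = C×(1-|H' mod 2 - 1|) = 0.5474
m = L - C/2 = 0.46 - 0.322 = 0.138
Sector ⌊H'⌋ = 4 → (R',G',B') = (0.5474, 0.0, 0.644)
RGB = ((R'+m)×255, (G'+m)×255, (B'+m)×255) = (174.777, 35.19, 199.41)
Round half up → RGB(175, 35, 199)


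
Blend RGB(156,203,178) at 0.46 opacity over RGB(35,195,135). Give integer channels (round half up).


C = α×F + (1-α)×B, with 1-α = 0.54
R: 0.46×156 + 0.54×35 = 71.76 + 18.90 = 90.66 → 91
G: 0.46×203 + 0.54×195 = 93.38 + 105.30 = 198.68 → 199
B: 0.46×178 + 0.54×135 = 81.88 + 72.90 = 154.78 → 155
= RGB(91, 199, 155)


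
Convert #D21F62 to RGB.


D2 → 210 (R)
1F → 31 (G)
62 → 98 (B)
= RGB(210, 31, 98)


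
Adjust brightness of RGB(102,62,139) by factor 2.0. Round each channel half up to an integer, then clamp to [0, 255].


Multiply each channel by 2.0, round half up, clamp to [0, 255]
R: 102×2.0 = 204
G: 62×2.0 = 124
B: 139×2.0 = 278 → clamp → 255
= RGB(204, 124, 255)


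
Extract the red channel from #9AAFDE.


Color: #9AAFDE
R = 9A = 154
G = AF = 175
B = DE = 222
Red = 154


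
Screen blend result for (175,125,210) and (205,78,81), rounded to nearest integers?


Screen: C = 255 - (255-A)×(255-B)/255, rounded to nearest integer
R: 255 - (255-175)×(255-205)/255 = 255 - 4000/255 ≈ 255 - 15.686 = 239.314 → 239
G: 255 - (255-125)×(255-78)/255 = 255 - 23010/255 ≈ 255 - 90.235 = 164.765 → 165
B: 255 - (255-210)×(255-81)/255 = 255 - 7830/255 ≈ 255 - 30.706 = 224.294 → 224
= RGB(239, 165, 224)


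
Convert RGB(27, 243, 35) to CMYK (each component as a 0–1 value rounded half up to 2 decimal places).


R'=27/255≈0.1059, G'=243/255≈0.9529, B'=35/255≈0.1373
K = 1 - max(R',G',B') = 1 - 243/255 = 12/255 = 0.04705… → 0.05
(1-R'-K)/(1-K) simplifies to (max-R)/max with max = 243:
C = (243-27)/243 = 216/243 = 0.88888… → 0.89
M = (243-243)/243 = 0/243 = 0 → 0.00
Y = (243-35)/243 = 208/243 = 0.85596… → 0.86
= CMYK(0.89, 0.00, 0.86, 0.05)


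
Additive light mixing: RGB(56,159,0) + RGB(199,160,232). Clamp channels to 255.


Additive: each channel = min(255, C₁+C₂)
R: 56+199 = 255 → 255
G: 159+160 = 319 → 255
B: 0+232 = 232 → 232
= RGB(255, 255, 232)


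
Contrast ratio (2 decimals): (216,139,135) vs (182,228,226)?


Linearize each sRGB channel c=v/255: c/12.92 if c ≤ 0.04045 else ((c+0.055)/1.055)^2.4
L = 0.2126×R_lin + 0.7152×G_lin + 0.0722×B_lin
Color 1 (216,139,135):
  R=216: 216/255≈0.8471 > 0.04045 → ((0.8471+0.055)/1.055)^2.4 ≈ 0.68669
  G=139: 139/255≈0.5451 > 0.04045 → ((0.5451+0.055)/1.055)^2.4 ≈ 0.25818
  B=135: 135/255≈0.5294 > 0.04045 → ((0.5294+0.055)/1.055)^2.4 ≈ 0.24228
  L1 = 0.2126×0.68669 + 0.7152×0.25818 + 0.0722×0.24228 ≈ 0.34813
Color 2 (182,228,226):
  R=182: 182/255≈0.7137 > 0.04045 → ((0.7137+0.055)/1.055)^2.4 ≈ 0.46778
  G=228: 228/255≈0.8941 > 0.04045 → ((0.8941+0.055)/1.055)^2.4 ≈ 0.77582
  B=226: 226/255≈0.8863 > 0.04045 → ((0.8863+0.055)/1.055)^2.4 ≈ 0.76052
  L2 = 0.2126×0.46778 + 0.7152×0.77582 + 0.0722×0.76052 ≈ 0.70923
Lighter = 0.70923, Darker = 0.34813
Ratio = (L_lighter + 0.05) / (L_darker + 0.05)
Ratio = (0.70923 + 0.05) / (0.34813 + 0.05) = 0.75923 / 0.39813 ≈ 1.9070
Ratio ≈ 1.91:1


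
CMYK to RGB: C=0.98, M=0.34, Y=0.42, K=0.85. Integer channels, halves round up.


R = 255 × (1-C) × (1-K) = 255 × 0.02 × 0.15 = 0.765 → 1
G = 255 × (1-M) × (1-K) = 255 × 0.66 × 0.15 = 25.245 → 25
B = 255 × (1-Y) × (1-K) = 255 × 0.58 × 0.15 = 22.185 → 22
= RGB(1, 25, 22)


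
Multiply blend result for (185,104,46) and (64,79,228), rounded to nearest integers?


Multiply: C = A×B/255, rounded to nearest integer
R: 185×64/255 = 11840/255 ≈ 46.431 → 46
G: 104×79/255 = 8216/255 ≈ 32.220 → 32
B: 46×228/255 = 10488/255 ≈ 41.129 → 41
= RGB(46, 32, 41)


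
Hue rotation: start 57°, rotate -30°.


New hue = (H + rotation) mod 360
New hue = (57 -30) mod 360
= 27 mod 360
= 27°


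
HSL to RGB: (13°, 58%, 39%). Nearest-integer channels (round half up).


H=13°, S=0.58, L=0.39
C = (1-|2L-1|)×S = (1-|-0.22|)×0.58 = 0.4524
H' = H/60 = 13/60 ≈ 0.2167; X = C×(1-|H' mod 2 - 1|) = 0.09802
m = L - C/2 = 0.39 - 0.2262 = 0.1638
Sector ⌊H'⌋ = 0 → (R',G',B') = (0.4524, 0.09802, 0.0)
RGB = ((R'+m)×255, (G'+m)×255, (B'+m)×255) = (157.131, 66.7641, 41.769)
Round half up → RGB(157, 67, 42)


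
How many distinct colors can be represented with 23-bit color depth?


Colors = 2^bits = 2^23
= 8,388,608 colors


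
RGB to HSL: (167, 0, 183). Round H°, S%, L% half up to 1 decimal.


Normalize: R'=167/255≈0.6549, G'=0/255≈0.0000, B'=183/255≈0.7176
Max=183/255, Min=0/255, Δ=Max-Min=183/255
L = (Max+Min)/2 = (183+0)/510 = 183/510 = 0.35882… → L = 35.9%
L ≤ 0.5 → S = Δ/(Max+Min) = 183/(183+0) = 183/183 = 1 → S = 100.0%
(the 1/255 factors cancel in S and H, so raw channel differences can be used)
Max is B' → H = 60 × ((R-G)/Δ + 4) = 60 × ((167-0)/183 + 4)
  167/183 + 4 = 0.9125… + 4 = 4.9125…
  H = 60 × 4.9125… = 294.754…° → H = 294.8°
= HSL(294.8°, 100.0%, 35.9%)


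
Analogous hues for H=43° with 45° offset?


Base hue: 43°
Left analog: (43 - 45) mod 360 = 358°
Right analog: (43 + 45) mod 360 = 88°
Analogous hues = 358° and 88°


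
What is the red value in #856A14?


Color: #856A14
R = 85 = 133
G = 6A = 106
B = 14 = 20
Red = 133


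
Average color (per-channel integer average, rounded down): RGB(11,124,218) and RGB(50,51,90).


Midpoint: each channel = ⌊(C₁+C₂)/2⌋
R: ⌊(11+50)/2⌋ = 30
G: ⌊(124+51)/2⌋ = 87
B: ⌊(218+90)/2⌋ = 154
= RGB(30, 87, 154)


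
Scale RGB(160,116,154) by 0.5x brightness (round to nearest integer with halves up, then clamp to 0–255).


Multiply each channel by 0.5, round half up, clamp to [0, 255]
R: 160×0.5 = 80
G: 116×0.5 = 58
B: 154×0.5 = 77
= RGB(80, 58, 77)


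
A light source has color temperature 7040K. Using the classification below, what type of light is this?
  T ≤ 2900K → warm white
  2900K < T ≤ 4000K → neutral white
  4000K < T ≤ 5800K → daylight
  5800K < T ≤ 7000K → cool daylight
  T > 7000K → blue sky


Temperature: 7040K
7040K > 7000K → blue sky
Classification: blue sky


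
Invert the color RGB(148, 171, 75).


Invert: (255-R, 255-G, 255-B)
R: 255-148 = 107
G: 255-171 = 84
B: 255-75 = 180
= RGB(107, 84, 180)


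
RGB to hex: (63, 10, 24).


R = 63 → 3F (hex)
G = 10 → 0A (hex)
B = 24 → 18 (hex)
Hex = #3F0A18


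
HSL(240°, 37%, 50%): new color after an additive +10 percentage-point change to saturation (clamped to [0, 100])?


Original S = 37%
Adjustment = +10 percentage points
New S = 37 + (10) = 47
Clamp to [0, 100] → 47
= HSL(240°, 47%, 50%)


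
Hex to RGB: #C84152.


C8 → 200 (R)
41 → 65 (G)
52 → 82 (B)
= RGB(200, 65, 82)


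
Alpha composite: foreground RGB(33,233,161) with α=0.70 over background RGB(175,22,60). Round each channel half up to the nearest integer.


C = α×F + (1-α)×B, with 1-α = 0.30
R: 0.70×33 + 0.30×175 = 23.10 + 52.50 = 75.60 → 76
G: 0.70×233 + 0.30×22 = 163.10 + 6.60 = 169.70 → 170
B: 0.70×161 + 0.30×60 = 112.70 + 18.00 = 130.70 → 131
= RGB(76, 170, 131)


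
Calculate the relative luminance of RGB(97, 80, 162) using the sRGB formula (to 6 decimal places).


Linearize each channel (sRGB transfer function): c = v/255; c_lin = c/12.92 if c ≤ 0.04045, else ((c+0.055)/1.055)^2.4
  R: 97/255 ≈ 0.380392 > 0.04045 → ((0.380392+0.055)/1.055)^2.4 ≈ 0.119538
  G: 80/255 ≈ 0.313725 > 0.04045 → ((0.313725+0.055)/1.055)^2.4 ≈ 0.080220
  B: 162/255 ≈ 0.635294 > 0.04045 → ((0.635294+0.055)/1.055)^2.4 ≈ 0.361307
R_lin = 0.119538, G_lin = 0.080220, B_lin = 0.361307
L = 0.2126×R + 0.7152×G + 0.0722×B
L = 0.2126×0.119538 + 0.7152×0.080220 + 0.0722×0.361307
L ≈ 0.108873


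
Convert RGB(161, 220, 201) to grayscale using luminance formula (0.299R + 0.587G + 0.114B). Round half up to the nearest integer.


Gray = 0.299×R + 0.587×G + 0.114×B
Gray = 0.299×161 + 0.587×220 + 0.114×201
Gray = 48.139 + 129.140 + 22.914
Gray = 200.193 → round half up → 200
Gray = 200


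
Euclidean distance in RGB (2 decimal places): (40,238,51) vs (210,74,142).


d = √[(R₁-R₂)² + (G₁-G₂)² + (B₁-B₂)²]
d = √[(40-210)² + (238-74)² + (51-142)²]
d = √[28900 + 26896 + 8281]
d = √64077
d ≈ 253.13


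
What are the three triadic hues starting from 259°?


Triadic: equally spaced at 120° intervals
H1 = 259°
H2 = (259 + 120) mod 360 = 19°
H3 = (259 + 240) mod 360 = 139°
Triadic = 259°, 19°, 139°


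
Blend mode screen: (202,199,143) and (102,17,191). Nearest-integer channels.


Screen: C = 255 - (255-A)×(255-B)/255, rounded to nearest integer
R: 255 - (255-202)×(255-102)/255 = 255 - 8109/255 ≈ 255 - 31.800 = 223.200 → 223
G: 255 - (255-199)×(255-17)/255 = 255 - 13328/255 ≈ 255 - 52.267 = 202.733 → 203
B: 255 - (255-143)×(255-191)/255 = 255 - 7168/255 ≈ 255 - 28.110 = 226.890 → 227
= RGB(223, 203, 227)


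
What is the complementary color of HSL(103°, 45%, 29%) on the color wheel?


Complement = opposite side of color wheel = hue + 180°
H' = (103 + 180) mod 360 = 283°
S and L unchanged.
= HSL(283°, 45%, 29%)


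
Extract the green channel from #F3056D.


Color: #F3056D
R = F3 = 243
G = 05 = 5
B = 6D = 109
Green = 5


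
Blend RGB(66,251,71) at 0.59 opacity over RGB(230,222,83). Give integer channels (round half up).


C = α×F + (1-α)×B, with 1-α = 0.41
R: 0.59×66 + 0.41×230 = 38.94 + 94.30 = 133.24 → 133
G: 0.59×251 + 0.41×222 = 148.09 + 91.02 = 239.11 → 239
B: 0.59×71 + 0.41×83 = 41.89 + 34.03 = 75.92 → 76
= RGB(133, 239, 76)


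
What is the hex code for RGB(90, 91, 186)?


R = 90 → 5A (hex)
G = 91 → 5B (hex)
B = 186 → BA (hex)
Hex = #5A5BBA


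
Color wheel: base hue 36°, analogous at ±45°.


Base hue: 36°
Left analog: (36 - 45) mod 360 = 351°
Right analog: (36 + 45) mod 360 = 81°
Analogous hues = 351° and 81°


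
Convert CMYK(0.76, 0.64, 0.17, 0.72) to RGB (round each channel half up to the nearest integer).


R = 255 × (1-C) × (1-K) = 255 × 0.24 × 0.28 = 17.136 → 17
G = 255 × (1-M) × (1-K) = 255 × 0.36 × 0.28 = 25.704 → 26
B = 255 × (1-Y) × (1-K) = 255 × 0.83 × 0.28 = 59.262 → 59
= RGB(17, 26, 59)


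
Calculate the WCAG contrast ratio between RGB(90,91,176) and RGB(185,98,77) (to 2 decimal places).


Linearize each sRGB channel c=v/255: c/12.92 if c ≤ 0.04045 else ((c+0.055)/1.055)^2.4
L = 0.2126×R_lin + 0.7152×G_lin + 0.0722×B_lin
Color 1 (90,91,176):
  R=90: 90/255≈0.3529 > 0.04045 → ((0.3529+0.055)/1.055)^2.4 ≈ 0.10224
  G=91: 91/255≈0.3569 > 0.04045 → ((0.3569+0.055)/1.055)^2.4 ≈ 0.10462
  B=176: 176/255≈0.6902 > 0.04045 → ((0.6902+0.055)/1.055)^2.4 ≈ 0.43415
  L1 = 0.2126×0.10224 + 0.7152×0.10462 + 0.0722×0.43415 ≈ 0.12790
Color 2 (185,98,77):
  R=185: 185/255≈0.7255 > 0.04045 → ((0.7255+0.055)/1.055)^2.4 ≈ 0.48515
  G=98: 98/255≈0.3843 > 0.04045 → ((0.3843+0.055)/1.055)^2.4 ≈ 0.12214
  B=77: 77/255≈0.3020 > 0.04045 → ((0.3020+0.055)/1.055)^2.4 ≈ 0.07421
  L2 = 0.2126×0.48515 + 0.7152×0.12214 + 0.0722×0.07421 ≈ 0.19585
Lighter = 0.19585, Darker = 0.12790
Ratio = (L_lighter + 0.05) / (L_darker + 0.05)
Ratio = (0.19585 + 0.05) / (0.12790 + 0.05) = 0.24585 / 0.17790 ≈ 1.3820
Ratio ≈ 1.38:1


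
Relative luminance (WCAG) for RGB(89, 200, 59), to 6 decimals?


Linearize each channel (sRGB transfer function): c = v/255; c_lin = c/12.92 if c ≤ 0.04045, else ((c+0.055)/1.055)^2.4
  R: 89/255 ≈ 0.349020 > 0.04045 → ((0.349020+0.055)/1.055)^2.4 ≈ 0.099899
  G: 200/255 ≈ 0.784314 > 0.04045 → ((0.784314+0.055)/1.055)^2.4 ≈ 0.577580
  B: 59/255 ≈ 0.231373 > 0.04045 → ((0.231373+0.055)/1.055)^2.4 ≈ 0.043735
R_lin = 0.099899, G_lin = 0.577580, B_lin = 0.043735
L = 0.2126×R + 0.7152×G + 0.0722×B
L = 0.2126×0.099899 + 0.7152×0.577580 + 0.0722×0.043735
L ≈ 0.437482


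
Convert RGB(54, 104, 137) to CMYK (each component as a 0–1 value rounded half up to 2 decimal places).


R'=54/255≈0.2118, G'=104/255≈0.4078, B'=137/255≈0.5373
K = 1 - max(R',G',B') = 1 - 137/255 = 118/255 = 0.46274… → 0.46
(1-R'-K)/(1-K) simplifies to (max-R)/max with max = 137:
C = (137-54)/137 = 83/137 = 0.60583… → 0.61
M = (137-104)/137 = 33/137 = 0.24087… → 0.24
Y = (137-137)/137 = 0/137 = 0 → 0.00
= CMYK(0.61, 0.24, 0.00, 0.46)


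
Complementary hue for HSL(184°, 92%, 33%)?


Complement = opposite side of color wheel = hue + 180°
H' = (184 + 180) mod 360 = 4°
S and L unchanged.
= HSL(4°, 92%, 33%)


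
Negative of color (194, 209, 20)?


Invert: (255-R, 255-G, 255-B)
R: 255-194 = 61
G: 255-209 = 46
B: 255-20 = 235
= RGB(61, 46, 235)


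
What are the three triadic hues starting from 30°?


Triadic: equally spaced at 120° intervals
H1 = 30°
H2 = (30 + 120) mod 360 = 150°
H3 = (30 + 240) mod 360 = 270°
Triadic = 30°, 150°, 270°


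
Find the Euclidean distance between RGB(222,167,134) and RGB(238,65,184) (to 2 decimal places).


d = √[(R₁-R₂)² + (G₁-G₂)² + (B₁-B₂)²]
d = √[(222-238)² + (167-65)² + (134-184)²]
d = √[256 + 10404 + 2500]
d = √13160
d ≈ 114.72


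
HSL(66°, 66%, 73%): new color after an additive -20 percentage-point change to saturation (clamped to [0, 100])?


Original S = 66%
Adjustment = -20 percentage points
New S = 66 + (-20) = 46
Clamp to [0, 100] → 46
= HSL(66°, 46%, 73%)


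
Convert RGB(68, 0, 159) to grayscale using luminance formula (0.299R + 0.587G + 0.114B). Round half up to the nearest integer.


Gray = 0.299×R + 0.587×G + 0.114×B
Gray = 0.299×68 + 0.587×0 + 0.114×159
Gray = 20.332 + 0.000 + 18.126
Gray = 38.458 → round half up → 38
Gray = 38


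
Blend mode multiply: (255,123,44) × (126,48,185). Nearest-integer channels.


Multiply: C = A×B/255, rounded to nearest integer
R: 255×126/255 = 32130/255 ≈ 126.000 → 126
G: 123×48/255 = 5904/255 ≈ 23.153 → 23
B: 44×185/255 = 8140/255 ≈ 31.922 → 32
= RGB(126, 23, 32)


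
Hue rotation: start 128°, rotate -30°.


New hue = (H + rotation) mod 360
New hue = (128 -30) mod 360
= 98 mod 360
= 98°


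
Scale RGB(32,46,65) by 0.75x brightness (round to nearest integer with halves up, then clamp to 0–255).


Multiply each channel by 0.75, round half up, clamp to [0, 255]
R: 32×0.75 = 24
G: 46×0.75 = 34.5 → round → 35
B: 65×0.75 = 48.75 → round → 49
= RGB(24, 35, 49)


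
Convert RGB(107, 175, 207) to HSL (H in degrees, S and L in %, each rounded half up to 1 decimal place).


Normalize: R'=107/255≈0.4196, G'=175/255≈0.6863, B'=207/255≈0.8118
Max=207/255, Min=107/255, Δ=Max-Min=100/255
L = (Max+Min)/2 = (207+107)/510 = 314/510 = 0.61568… → L = 61.6%
L > 0.5 → S = Δ/(2-Max-Min) = 100/(510-207-107) = 100/196 = 0.51020… → S = 51.0%
(the 1/255 factors cancel in S and H, so raw channel differences can be used)
Max is B' → H = 60 × ((R-G)/Δ + 4) = 60 × ((107-175)/100 + 4)
  -68/100 + 4 = -0.68 + 4 = 3.32
  H = 60 × 3.32 = 199.2° → H = 199.2°
= HSL(199.2°, 51.0%, 61.6%)


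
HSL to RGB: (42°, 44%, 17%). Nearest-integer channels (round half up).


H=42°, S=0.44, L=0.17
C = (1-|2L-1|)×S = (1-|-0.66|)×0.44 = 0.1496
H' = H/60 = 42/60 ≈ 0.7000; X = C×(1-|H' mod 2 - 1|) = 0.10472
m = L - C/2 = 0.17 - 0.0748 = 0.0952
Sector ⌊H'⌋ = 0 → (R',G',B') = (0.1496, 0.10472, 0.0)
RGB = ((R'+m)×255, (G'+m)×255, (B'+m)×255) = (62.424, 50.9796, 24.276)
Round half up → RGB(62, 51, 24)


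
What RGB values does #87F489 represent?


87 → 135 (R)
F4 → 244 (G)
89 → 137 (B)
= RGB(135, 244, 137)


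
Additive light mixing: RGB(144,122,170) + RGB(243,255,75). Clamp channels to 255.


Additive: each channel = min(255, C₁+C₂)
R: 144+243 = 387 → 255
G: 122+255 = 377 → 255
B: 170+75 = 245 → 245
= RGB(255, 255, 245)


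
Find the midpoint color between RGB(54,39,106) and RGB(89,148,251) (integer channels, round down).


Midpoint: each channel = ⌊(C₁+C₂)/2⌋
R: ⌊(54+89)/2⌋ = 71
G: ⌊(39+148)/2⌋ = 93
B: ⌊(106+251)/2⌋ = 178
= RGB(71, 93, 178)
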